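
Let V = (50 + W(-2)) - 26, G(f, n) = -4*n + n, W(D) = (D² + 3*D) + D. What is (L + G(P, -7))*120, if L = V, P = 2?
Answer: 4920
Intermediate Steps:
W(D) = D² + 4*D
G(f, n) = -3*n
V = 20 (V = (50 - 2*(4 - 2)) - 26 = (50 - 2*2) - 26 = (50 - 4) - 26 = 46 - 26 = 20)
L = 20
(L + G(P, -7))*120 = (20 - 3*(-7))*120 = (20 + 21)*120 = 41*120 = 4920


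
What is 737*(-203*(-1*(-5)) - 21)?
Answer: -763532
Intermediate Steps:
737*(-203*(-1*(-5)) - 21) = 737*(-203*5 - 21) = 737*(-29*35 - 21) = 737*(-1015 - 21) = 737*(-1036) = -763532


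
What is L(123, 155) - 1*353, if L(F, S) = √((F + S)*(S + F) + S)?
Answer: -353 + √77439 ≈ -74.721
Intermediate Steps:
L(F, S) = √(S + (F + S)²) (L(F, S) = √((F + S)*(F + S) + S) = √((F + S)² + S) = √(S + (F + S)²))
L(123, 155) - 1*353 = √(155 + (123 + 155)²) - 1*353 = √(155 + 278²) - 353 = √(155 + 77284) - 353 = √77439 - 353 = -353 + √77439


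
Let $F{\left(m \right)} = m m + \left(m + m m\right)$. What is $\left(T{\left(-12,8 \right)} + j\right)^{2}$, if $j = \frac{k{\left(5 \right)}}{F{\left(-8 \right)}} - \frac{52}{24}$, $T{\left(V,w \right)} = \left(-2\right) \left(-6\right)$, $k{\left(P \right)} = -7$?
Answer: $\frac{152881}{1600} \approx 95.551$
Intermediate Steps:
$F{\left(m \right)} = m + 2 m^{2}$ ($F{\left(m \right)} = m^{2} + \left(m + m^{2}\right) = m + 2 m^{2}$)
$T{\left(V,w \right)} = 12$
$j = - \frac{89}{40}$ ($j = - \frac{7}{\left(-8\right) \left(1 + 2 \left(-8\right)\right)} - \frac{52}{24} = - \frac{7}{\left(-8\right) \left(1 - 16\right)} - \frac{13}{6} = - \frac{7}{\left(-8\right) \left(-15\right)} - \frac{13}{6} = - \frac{7}{120} - \frac{13}{6} = - \frac{89}{40} \approx -2.225$)
$\left(T{\left(-12,8 \right)} + j\right)^{2} = \left(12 - \frac{89}{40}\right)^{2} = \left(\frac{391}{40}\right)^{2} = \frac{152881}{1600}$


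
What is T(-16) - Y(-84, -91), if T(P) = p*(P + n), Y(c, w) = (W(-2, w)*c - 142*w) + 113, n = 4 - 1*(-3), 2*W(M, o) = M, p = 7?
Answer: -13182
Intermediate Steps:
W(M, o) = M/2
n = 7 (n = 4 + 3 = 7)
Y(c, w) = 113 - c - 142*w (Y(c, w) = (((1/2)*(-2))*c - 142*w) + 113 = (-c - 142*w) + 113 = 113 - c - 142*w)
T(P) = 49 + 7*P (T(P) = 7*(P + 7) = 7*(7 + P) = 49 + 7*P)
T(-16) - Y(-84, -91) = (49 + 7*(-16)) - (113 - 1*(-84) - 142*(-91)) = (49 - 112) - (113 + 84 + 12922) = -63 - 1*13119 = -63 - 13119 = -13182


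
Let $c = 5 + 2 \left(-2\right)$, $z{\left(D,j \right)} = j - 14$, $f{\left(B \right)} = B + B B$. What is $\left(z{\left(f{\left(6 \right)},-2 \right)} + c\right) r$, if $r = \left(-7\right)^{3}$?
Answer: $5145$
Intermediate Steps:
$f{\left(B \right)} = B + B^{2}$
$z{\left(D,j \right)} = -14 + j$
$c = 1$ ($c = 5 - 4 = 1$)
$r = -343$
$\left(z{\left(f{\left(6 \right)},-2 \right)} + c\right) r = \left(\left(-14 - 2\right) + 1\right) \left(-343\right) = \left(-16 + 1\right) \left(-343\right) = \left(-15\right) \left(-343\right) = 5145$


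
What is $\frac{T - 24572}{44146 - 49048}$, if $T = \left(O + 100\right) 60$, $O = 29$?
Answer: $\frac{8416}{2451} \approx 3.4337$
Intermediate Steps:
$T = 7740$ ($T = \left(29 + 100\right) 60 = 129 \cdot 60 = 7740$)
$\frac{T - 24572}{44146 - 49048} = \frac{7740 - 24572}{44146 - 49048} = - \frac{16832}{-4902} = \left(-16832\right) \left(- \frac{1}{4902}\right) = \frac{8416}{2451}$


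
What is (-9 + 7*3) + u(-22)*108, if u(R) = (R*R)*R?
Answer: -1149972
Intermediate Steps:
u(R) = R**3 (u(R) = R**2*R = R**3)
(-9 + 7*3) + u(-22)*108 = (-9 + 7*3) + (-22)**3*108 = (-9 + 21) - 10648*108 = 12 - 1149984 = -1149972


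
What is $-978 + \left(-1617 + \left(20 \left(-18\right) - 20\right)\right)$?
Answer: $-2975$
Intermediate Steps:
$-978 + \left(-1617 + \left(20 \left(-18\right) - 20\right)\right) = -978 - 1997 = -2975$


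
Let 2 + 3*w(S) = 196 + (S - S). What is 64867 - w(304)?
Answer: 194407/3 ≈ 64802.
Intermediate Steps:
w(S) = 194/3 (w(S) = -⅔ + (196 + (S - S))/3 = -⅔ + (196 + 0)/3 = -⅔ + (⅓)*196 = -⅔ + 196/3 = 194/3)
64867 - w(304) = 64867 - 1*194/3 = 64867 - 194/3 = 194407/3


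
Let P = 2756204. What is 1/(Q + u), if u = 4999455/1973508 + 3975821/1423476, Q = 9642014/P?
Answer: 2781193259998098/24542959848213581 ≈ 0.11332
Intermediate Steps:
Q = 4821007/1378102 (Q = 9642014/2756204 = 9642014*(1/2756204) = 4821007/1378102 ≈ 3.4983)
u = 10749223244/2018133099 (u = 4999455*(1/1973508) + 3975821*(1/1423476) = 57465/22684 + 3975821/1423476 = 10749223244/2018133099 ≈ 5.3263)
1/(Q + u) = 1/(4821007/1378102 + 10749223244/2018133099) = 1/(24542959848213581/2781193259998098) = 2781193259998098/24542959848213581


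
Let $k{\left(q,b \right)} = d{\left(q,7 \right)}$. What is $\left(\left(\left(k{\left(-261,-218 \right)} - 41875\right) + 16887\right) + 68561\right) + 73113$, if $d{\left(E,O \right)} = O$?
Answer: $116693$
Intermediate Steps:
$k{\left(q,b \right)} = 7$
$\left(\left(\left(k{\left(-261,-218 \right)} - 41875\right) + 16887\right) + 68561\right) + 73113 = \left(\left(\left(7 - 41875\right) + 16887\right) + 68561\right) + 73113 = \left(\left(-41868 + 16887\right) + 68561\right) + 73113 = \left(-24981 + 68561\right) + 73113 = 43580 + 73113 = 116693$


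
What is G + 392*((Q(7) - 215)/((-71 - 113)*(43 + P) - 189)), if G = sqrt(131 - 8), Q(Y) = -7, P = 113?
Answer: 29008/9631 + sqrt(123) ≈ 14.102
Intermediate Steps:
G = sqrt(123) ≈ 11.091
G + 392*((Q(7) - 215)/((-71 - 113)*(43 + P) - 189)) = sqrt(123) + 392*((-7 - 215)/((-71 - 113)*(43 + 113) - 189)) = sqrt(123) + 392*(-222/(-184*156 - 189)) = sqrt(123) + 392*(-222/(-28704 - 189)) = sqrt(123) + 392*(-222/(-28893)) = sqrt(123) + 392*(-222*(-1/28893)) = sqrt(123) + 392*(74/9631) = sqrt(123) + 29008/9631 = 29008/9631 + sqrt(123)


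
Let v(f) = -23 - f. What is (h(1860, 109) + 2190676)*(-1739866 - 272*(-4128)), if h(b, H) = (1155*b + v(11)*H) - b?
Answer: -2673930640500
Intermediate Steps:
h(b, H) = -34*H + 1154*b (h(b, H) = (1155*b + (-23 - 1*11)*H) - b = (1155*b + (-23 - 11)*H) - b = (1155*b - 34*H) - b = (-34*H + 1155*b) - b = -34*H + 1154*b)
(h(1860, 109) + 2190676)*(-1739866 - 272*(-4128)) = ((-34*109 + 1154*1860) + 2190676)*(-1739866 - 272*(-4128)) = ((-3706 + 2146440) + 2190676)*(-1739866 + 1122816) = (2142734 + 2190676)*(-617050) = 4333410*(-617050) = -2673930640500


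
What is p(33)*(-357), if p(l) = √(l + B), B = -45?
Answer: -714*I*√3 ≈ -1236.7*I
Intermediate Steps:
p(l) = √(-45 + l) (p(l) = √(l - 45) = √(-45 + l))
p(33)*(-357) = √(-45 + 33)*(-357) = √(-12)*(-357) = (2*I*√3)*(-357) = -714*I*√3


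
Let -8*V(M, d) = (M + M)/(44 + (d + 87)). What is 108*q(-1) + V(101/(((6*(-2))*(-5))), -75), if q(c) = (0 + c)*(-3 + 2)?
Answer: 1451419/13440 ≈ 107.99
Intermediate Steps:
q(c) = -c (q(c) = c*(-1) = -c)
V(M, d) = -M/(4*(131 + d)) (V(M, d) = -(M + M)/(8*(44 + (d + 87))) = -2*M/(8*(44 + (87 + d))) = -2*M/(8*(131 + d)) = -M/(4*(131 + d)))
108*q(-1) + V(101/(((6*(-2))*(-5))), -75) = 108*(-1*(-1)) - 101/(((6*(-2))*(-5)))/(524 + 4*(-75)) = 108*1 - 101/((-12*(-5)))/(524 - 300) = 108 - 1*101/60/224 = 108 - 1*101*(1/60)*1/224 = 108 - 1*101/60*1/224 = 108 - 101/13440 = 1451419/13440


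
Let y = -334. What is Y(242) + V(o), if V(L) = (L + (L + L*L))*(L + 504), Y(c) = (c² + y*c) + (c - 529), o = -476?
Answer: 6294921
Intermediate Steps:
Y(c) = -529 + c² - 333*c (Y(c) = (c² - 334*c) + (c - 529) = (c² - 334*c) + (-529 + c) = -529 + c² - 333*c)
V(L) = (504 + L)*(L² + 2*L) (V(L) = (L + (L + L²))*(504 + L) = (L² + 2*L)*(504 + L) = (504 + L)*(L² + 2*L))
Y(242) + V(o) = (-529 + 242² - 333*242) - 476*(1008 + (-476)² + 506*(-476)) = (-529 + 58564 - 80586) - 476*(1008 + 226576 - 240856) = -22551 - 476*(-13272) = -22551 + 6317472 = 6294921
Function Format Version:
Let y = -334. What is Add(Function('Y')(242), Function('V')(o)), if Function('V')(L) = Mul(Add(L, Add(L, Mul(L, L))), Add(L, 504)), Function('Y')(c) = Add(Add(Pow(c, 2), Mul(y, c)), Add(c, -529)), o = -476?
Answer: 6294921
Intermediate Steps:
Function('Y')(c) = Add(-529, Pow(c, 2), Mul(-333, c)) (Function('Y')(c) = Add(Add(Pow(c, 2), Mul(-334, c)), Add(c, -529)) = Add(Add(Pow(c, 2), Mul(-334, c)), Add(-529, c)) = Add(-529, Pow(c, 2), Mul(-333, c)))
Function('V')(L) = Mul(Add(504, L), Add(Pow(L, 2), Mul(2, L))) (Function('V')(L) = Mul(Add(L, Add(L, Pow(L, 2))), Add(504, L)) = Mul(Add(Pow(L, 2), Mul(2, L)), Add(504, L)) = Mul(Add(504, L), Add(Pow(L, 2), Mul(2, L))))
Add(Function('Y')(242), Function('V')(o)) = Add(Add(-529, Pow(242, 2), Mul(-333, 242)), Mul(-476, Add(1008, Pow(-476, 2), Mul(506, -476)))) = Add(Add(-529, 58564, -80586), Mul(-476, Add(1008, 226576, -240856))) = Add(-22551, Mul(-476, -13272)) = Add(-22551, 6317472) = 6294921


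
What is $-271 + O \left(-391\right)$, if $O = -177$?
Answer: $68936$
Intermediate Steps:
$-271 + O \left(-391\right) = -271 - -69207 = -271 + 69207 = 68936$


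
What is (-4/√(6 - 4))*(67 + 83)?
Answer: -300*√2 ≈ -424.26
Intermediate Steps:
(-4/√(6 - 4))*(67 + 83) = -4*√2/2*150 = -2*√2*150 = -300*√2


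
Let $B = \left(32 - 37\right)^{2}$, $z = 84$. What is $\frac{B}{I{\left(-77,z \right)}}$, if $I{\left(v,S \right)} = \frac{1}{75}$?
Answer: $1875$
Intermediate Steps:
$B = 25$ ($B = \left(-5\right)^{2} = 25$)
$I{\left(v,S \right)} = \frac{1}{75}$
$\frac{B}{I{\left(-77,z \right)}} = 25 \frac{1}{\frac{1}{75}} = 25 \cdot 75 = 1875$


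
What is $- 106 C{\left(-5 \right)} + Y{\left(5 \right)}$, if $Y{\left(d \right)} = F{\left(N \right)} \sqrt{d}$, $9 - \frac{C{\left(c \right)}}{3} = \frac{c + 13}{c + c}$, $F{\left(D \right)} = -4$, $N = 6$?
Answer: $- \frac{15582}{5} - 4 \sqrt{5} \approx -3125.3$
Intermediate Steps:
$C{\left(c \right)} = 27 - \frac{3 \left(13 + c\right)}{2 c}$ ($C{\left(c \right)} = 27 - 3 \frac{c + 13}{c + c} = 27 - 3 \frac{13 + c}{2 c} = 27 - \frac{3 \left(13 + c\right)}{2 c}$)
$Y{\left(d \right)} = - 4 \sqrt{d}$
$- 106 C{\left(-5 \right)} + Y{\left(5 \right)} = - 106 \frac{3 \left(-13 + 17 \left(-5\right)\right)}{2 \left(-5\right)} - 4 \sqrt{5} = - 106 \cdot \frac{3}{2} \left(- \frac{1}{5}\right) \left(-13 - 85\right) - 4 \sqrt{5} = - 106 \cdot \frac{3}{2} \left(- \frac{1}{5}\right) \left(-98\right) - 4 \sqrt{5} = \left(-106\right) \frac{147}{5} - 4 \sqrt{5} = - \frac{15582}{5} - 4 \sqrt{5}$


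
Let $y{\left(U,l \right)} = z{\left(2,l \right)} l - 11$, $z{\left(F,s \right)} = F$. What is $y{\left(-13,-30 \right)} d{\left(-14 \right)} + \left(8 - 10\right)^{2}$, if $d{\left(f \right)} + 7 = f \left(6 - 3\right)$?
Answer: $3483$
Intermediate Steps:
$y{\left(U,l \right)} = -11 + 2 l$ ($y{\left(U,l \right)} = 2 l - 11 = -11 + 2 l$)
$d{\left(f \right)} = -7 + 3 f$ ($d{\left(f \right)} = -7 + f \left(6 - 3\right) = -7 + f 3 = -7 + 3 f$)
$y{\left(-13,-30 \right)} d{\left(-14 \right)} + \left(8 - 10\right)^{2} = \left(-11 + 2 \left(-30\right)\right) \left(-7 + 3 \left(-14\right)\right) + \left(8 - 10\right)^{2} = \left(-11 - 60\right) \left(-7 - 42\right) + \left(-2\right)^{2} = \left(-71\right) \left(-49\right) + 4 = 3479 + 4 = 3483$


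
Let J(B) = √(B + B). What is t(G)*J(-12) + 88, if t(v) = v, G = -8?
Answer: 88 - 16*I*√6 ≈ 88.0 - 39.192*I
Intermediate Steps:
J(B) = √2*√B (J(B) = √(2*B) = √2*√B)
t(G)*J(-12) + 88 = -8*√2*√(-12) + 88 = -8*√2*2*I*√3 + 88 = -16*I*√6 + 88 = 88 - 16*I*√6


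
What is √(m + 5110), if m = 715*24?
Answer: √22270 ≈ 149.23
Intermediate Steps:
m = 17160
√(m + 5110) = √(17160 + 5110) = √22270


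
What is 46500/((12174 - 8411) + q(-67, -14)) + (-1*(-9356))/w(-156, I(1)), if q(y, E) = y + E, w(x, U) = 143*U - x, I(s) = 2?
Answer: 13750448/406861 ≈ 33.796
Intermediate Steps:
w(x, U) = -x + 143*U
q(y, E) = E + y
46500/((12174 - 8411) + q(-67, -14)) + (-1*(-9356))/w(-156, I(1)) = 46500/((12174 - 8411) + (-14 - 67)) + (-1*(-9356))/(-1*(-156) + 143*2) = 46500/(3763 - 81) + 9356/(156 + 286) = 46500/3682 + 9356/442 = 46500*(1/3682) + 9356*(1/442) = 23250/1841 + 4678/221 = 13750448/406861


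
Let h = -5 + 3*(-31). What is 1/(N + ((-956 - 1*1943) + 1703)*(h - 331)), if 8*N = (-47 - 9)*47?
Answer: 1/512755 ≈ 1.9502e-6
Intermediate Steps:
h = -98 (h = -5 - 93 = -98)
N = -329 (N = ((-47 - 9)*47)/8 = (-56*47)/8 = (⅛)*(-2632) = -329)
1/(N + ((-956 - 1*1943) + 1703)*(h - 331)) = 1/(-329 + ((-956 - 1*1943) + 1703)*(-98 - 331)) = 1/(-329 + ((-956 - 1943) + 1703)*(-429)) = 1/(-329 + (-2899 + 1703)*(-429)) = 1/(-329 - 1196*(-429)) = 1/(-329 + 513084) = 1/512755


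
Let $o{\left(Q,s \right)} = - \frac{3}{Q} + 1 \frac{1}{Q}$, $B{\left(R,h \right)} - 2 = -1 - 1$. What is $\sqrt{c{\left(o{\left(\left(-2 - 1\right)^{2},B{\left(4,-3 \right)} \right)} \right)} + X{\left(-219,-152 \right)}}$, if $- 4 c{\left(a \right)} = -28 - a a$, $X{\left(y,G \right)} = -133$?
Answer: $\frac{i \sqrt{10205}}{9} \approx 11.224 i$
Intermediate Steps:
$B{\left(R,h \right)} = 0$ ($B{\left(R,h \right)} = 2 - 2 = 0$)
$o{\left(Q,s \right)} = - \frac{2}{Q}$ ($o{\left(Q,s \right)} = - \frac{3}{Q} + \frac{1}{Q} = - \frac{2}{Q}$)
$c{\left(a \right)} = 7 + \frac{a^{2}}{4}$ ($c{\left(a \right)} = - \frac{-28 - a a}{4} = - \frac{-28 - a^{2}}{4} = 7 + \frac{a^{2}}{4}$)
$\sqrt{c{\left(o{\left(\left(-2 - 1\right)^{2},B{\left(4,-3 \right)} \right)} \right)} + X{\left(-219,-152 \right)}} = \sqrt{\left(7 + \frac{\left(- \frac{2}{\left(-2 - 1\right)^{2}}\right)^{2}}{4}\right) - 133} = \sqrt{\left(7 + \frac{\left(- \frac{2}{\left(-3\right)^{2}}\right)^{2}}{4}\right) - 133} = \sqrt{\left(7 + \frac{\left(- \frac{2}{9}\right)^{2}}{4}\right) - 133} = \sqrt{\left(7 + \frac{1}{4} \cdot \frac{4}{81}\right) - 133} = \sqrt{\left(7 + \frac{1}{81}\right) - 133} = \sqrt{\frac{568}{81} - 133} = \sqrt{- \frac{10205}{81}} = \frac{i \sqrt{10205}}{9}$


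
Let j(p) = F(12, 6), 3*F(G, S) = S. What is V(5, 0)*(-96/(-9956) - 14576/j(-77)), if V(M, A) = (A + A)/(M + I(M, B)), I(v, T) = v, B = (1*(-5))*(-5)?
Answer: 0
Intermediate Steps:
B = 25 (B = -5*(-5) = 25)
F(G, S) = S/3
j(p) = 2 (j(p) = (1/3)*6 = 2)
V(M, A) = A/M (V(M, A) = (A + A)/(M + M) = (2*A)/((2*M)) = (2*A)*(1/(2*M)) = A/M)
V(5, 0)*(-96/(-9956) - 14576/j(-77)) = (0/5)*(-96/(-9956) - 14576/2) = (0*(1/5))*(-96*(-1/9956) - 14576*1/2) = 0*(24/2489 - 7288) = 0*(-18139808/2489) = 0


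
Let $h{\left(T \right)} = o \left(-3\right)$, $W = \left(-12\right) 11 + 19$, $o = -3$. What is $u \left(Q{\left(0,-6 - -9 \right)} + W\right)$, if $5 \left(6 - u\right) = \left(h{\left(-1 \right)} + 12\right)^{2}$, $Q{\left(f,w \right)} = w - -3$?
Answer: $\frac{43977}{5} \approx 8795.4$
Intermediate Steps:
$W = -113$ ($W = -132 + 19 = -113$)
$h{\left(T \right)} = 9$ ($h{\left(T \right)} = \left(-3\right) \left(-3\right) = 9$)
$Q{\left(f,w \right)} = 3 + w$ ($Q{\left(f,w \right)} = w + 3 = 3 + w$)
$u = - \frac{411}{5}$ ($u = 6 - \frac{\left(9 + 12\right)^{2}}{5} = 6 - \frac{21^{2}}{5} = 6 - \frac{441}{5} = - \frac{411}{5} \approx -82.2$)
$u \left(Q{\left(0,-6 - -9 \right)} + W\right) = - \frac{411 \left(\left(3 - -3\right) - 113\right)}{5} = - \frac{411 \left(\left(3 + \left(-6 + 9\right)\right) - 113\right)}{5} = - \frac{411 \left(\left(3 + 3\right) - 113\right)}{5} = - \frac{411 \left(6 - 113\right)}{5} = \left(- \frac{411}{5}\right) \left(-107\right) = \frac{43977}{5}$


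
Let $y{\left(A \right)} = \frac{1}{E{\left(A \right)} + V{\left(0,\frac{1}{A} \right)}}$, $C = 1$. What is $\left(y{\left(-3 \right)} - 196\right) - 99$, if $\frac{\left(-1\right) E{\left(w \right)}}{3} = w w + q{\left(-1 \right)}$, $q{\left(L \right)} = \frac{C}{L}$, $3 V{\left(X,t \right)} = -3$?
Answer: $- \frac{7376}{25} \approx -295.04$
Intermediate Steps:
$V{\left(X,t \right)} = -1$ ($V{\left(X,t \right)} = \frac{1}{3} \left(-3\right) = -1$)
$q{\left(L \right)} = \frac{1}{L}$ ($q{\left(L \right)} = 1 \frac{1}{L} = \frac{1}{L}$)
$E{\left(w \right)} = 3 - 3 w^{2}$ ($E{\left(w \right)} = - 3 \left(w w + \frac{1}{-1}\right) = - 3 \left(w^{2} - 1\right) = - 3 \left(-1 + w^{2}\right) = 3 - 3 w^{2}$)
$y{\left(A \right)} = \frac{1}{2 - 3 A^{2}}$ ($y{\left(A \right)} = \frac{1}{\left(3 - 3 A^{2}\right) - 1} = \frac{1}{2 - 3 A^{2}}$)
$\left(y{\left(-3 \right)} - 196\right) - 99 = \left(- \frac{1}{-2 + 3 \left(-3\right)^{2}} - 196\right) - 99 = \left(- \frac{1}{-2 + 3 \cdot 9} - 196\right) - 99 = \left(- \frac{1}{-2 + 27} - 196\right) - 99 = \left(- \frac{1}{25} - 196\right) - 99 = - \frac{4901}{25} - 99 = - \frac{7376}{25}$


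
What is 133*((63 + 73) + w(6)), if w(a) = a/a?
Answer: 18221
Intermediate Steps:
w(a) = 1
133*((63 + 73) + w(6)) = 133*((63 + 73) + 1) = 133*(136 + 1) = 133*137 = 18221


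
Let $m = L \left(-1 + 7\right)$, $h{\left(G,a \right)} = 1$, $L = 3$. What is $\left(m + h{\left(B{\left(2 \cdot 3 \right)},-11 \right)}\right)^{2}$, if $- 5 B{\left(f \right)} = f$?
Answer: $361$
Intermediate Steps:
$B{\left(f \right)} = - \frac{f}{5}$
$m = 18$ ($m = 3 \left(-1 + 7\right) = 3 \cdot 6 = 18$)
$\left(m + h{\left(B{\left(2 \cdot 3 \right)},-11 \right)}\right)^{2} = \left(18 + 1\right)^{2} = 19^{2} = 361$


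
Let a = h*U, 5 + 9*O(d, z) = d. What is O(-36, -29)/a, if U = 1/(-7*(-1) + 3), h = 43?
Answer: -410/387 ≈ -1.0594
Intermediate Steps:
O(d, z) = -5/9 + d/9
U = ⅒ (U = 1/(7 + 3) = 1/10 = ⅒ ≈ 0.10000)
a = 43/10 (a = 43*(⅒) = 43/10 ≈ 4.3000)
O(-36, -29)/a = (-5/9 + (⅑)*(-36))/(43/10) = (-5/9 - 4)*(10/43) = -41/9*10/43 = -410/387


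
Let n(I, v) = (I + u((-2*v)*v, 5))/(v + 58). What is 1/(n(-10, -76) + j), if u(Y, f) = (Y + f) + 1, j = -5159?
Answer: -1/4517 ≈ -0.00022139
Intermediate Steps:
u(Y, f) = 1 + Y + f
n(I, v) = (6 + I - 2*v**2)/(58 + v) (n(I, v) = (I + (1 + (-2*v)*v + 5))/(v + 58) = (I + (1 - 2*v**2 + 5))/(58 + v) = (I + (6 - 2*v**2))/(58 + v) = (6 + I - 2*v**2)/(58 + v))
1/(n(-10, -76) + j) = 1/((6 - 10 - 2*(-76)**2)/(58 - 76) - 5159) = 1/((6 - 10 - 2*5776)/(-18) - 5159) = 1/(-(6 - 10 - 11552)/18 - 5159) = 1/(-1/18*(-11556) - 5159) = 1/(642 - 5159) = 1/(-4517) = -1/4517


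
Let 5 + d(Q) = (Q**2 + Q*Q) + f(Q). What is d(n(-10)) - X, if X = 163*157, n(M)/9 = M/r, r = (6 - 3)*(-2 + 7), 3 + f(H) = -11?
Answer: -25538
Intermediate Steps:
f(H) = -14 (f(H) = -3 - 11 = -14)
r = 15 (r = 3*5 = 15)
n(M) = 3*M/5 (n(M) = 9*(M/15) = 3*M/5)
d(Q) = -19 + 2*Q**2 (d(Q) = -5 + ((Q**2 + Q*Q) - 14) = -5 + ((Q**2 + Q**2) - 14) = -5 + (2*Q**2 - 14) = -5 + (-14 + 2*Q**2) = -19 + 2*Q**2)
X = 25591
d(n(-10)) - X = (-19 + 2*((3/5)*(-10))**2) - 1*25591 = (-19 + 2*(-6)**2) - 25591 = (-19 + 2*36) - 25591 = (-19 + 72) - 25591 = 53 - 25591 = -25538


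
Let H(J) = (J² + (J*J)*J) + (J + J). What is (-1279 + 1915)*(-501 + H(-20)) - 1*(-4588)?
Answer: -5173088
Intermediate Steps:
H(J) = J² + J³ + 2*J (H(J) = (J² + J²*J) + 2*J = (J² + J³) + 2*J = J² + J³ + 2*J)
(-1279 + 1915)*(-501 + H(-20)) - 1*(-4588) = (-1279 + 1915)*(-501 - 20*(2 - 20 + (-20)²)) - 1*(-4588) = 636*(-501 - 20*(2 - 20 + 400)) + 4588 = 636*(-501 - 20*382) + 4588 = 636*(-501 - 7640) + 4588 = 636*(-8141) + 4588 = -5177676 + 4588 = -5173088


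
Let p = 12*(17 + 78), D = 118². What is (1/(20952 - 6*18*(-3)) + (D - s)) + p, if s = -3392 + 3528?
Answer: 317608129/21276 ≈ 14928.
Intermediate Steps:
D = 13924
s = 136
p = 1140 (p = 12*95 = 1140)
(1/(20952 - 6*18*(-3)) + (D - s)) + p = (1/(20952 - 6*18*(-3)) + (13924 - 1*136)) + 1140 = (1/(20952 - 108*(-3)) + (13924 - 136)) + 1140 = (1/(20952 + 324) + 13788) + 1140 = (1/21276 + 13788) + 1140 = 293353489/21276 + 1140 = 317608129/21276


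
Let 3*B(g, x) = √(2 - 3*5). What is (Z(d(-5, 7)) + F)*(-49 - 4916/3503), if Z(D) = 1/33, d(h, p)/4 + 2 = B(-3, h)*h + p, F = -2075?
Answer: 12089974862/115599 ≈ 1.0459e+5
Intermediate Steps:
B(g, x) = I*√13/3 (B(g, x) = √(2 - 3*5)/3 = √(2 - 15)/3 = √(-13)/3 = (I*√13)/3 = I*√13/3)
d(h, p) = -8 + 4*p + 4*I*h*√13/3 (d(h, p) = -8 + 4*((I*√13/3)*h + p) = -8 + 4*(I*h*√13/3 + p) = -8 + 4*(p + I*h*√13/3) = -8 + (4*p + 4*I*h*√13/3) = -8 + 4*p + 4*I*h*√13/3)
Z(D) = 1/33
(Z(d(-5, 7)) + F)*(-49 - 4916/3503) = (1/33 - 2075)*(-49 - 4916/3503) = -68474*(-49 - 4916*1/3503)/33 = -68474*(-49 - 4916/3503)/33 = -68474/33*(-176563/3503) = 12089974862/115599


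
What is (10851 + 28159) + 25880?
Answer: 64890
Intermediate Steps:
(10851 + 28159) + 25880 = 39010 + 25880 = 64890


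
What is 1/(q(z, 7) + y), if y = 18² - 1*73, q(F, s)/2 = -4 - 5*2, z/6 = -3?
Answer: 1/223 ≈ 0.0044843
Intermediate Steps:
z = -18 (z = 6*(-3) = -18)
q(F, s) = -28 (q(F, s) = 2*(-4 - 5*2) = 2*(-4 - 10) = 2*(-14) = -28)
y = 251 (y = 324 - 73 = 251)
1/(q(z, 7) + y) = 1/(-28 + 251) = 1/223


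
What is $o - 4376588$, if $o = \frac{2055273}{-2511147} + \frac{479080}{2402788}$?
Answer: $- \frac{2200604879336291661}{502812823153} \approx -4.3766 \cdot 10^{6}$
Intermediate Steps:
$o = - \frac{311278749697}{502812823153}$ ($o = 2055273 \left(- \frac{1}{2511147}\right) + 479080 \cdot \frac{1}{2402788} = - \frac{685091}{837049} + \frac{119770}{600697} = - \frac{311278749697}{502812823153} \approx -0.61907$)
$o - 4376588 = - \frac{311278749697}{502812823153} - 4376588 = - \frac{2200604879336291661}{502812823153}$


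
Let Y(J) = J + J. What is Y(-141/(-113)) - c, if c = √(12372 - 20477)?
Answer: 282/113 - I*√8105 ≈ 2.4956 - 90.028*I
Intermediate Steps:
Y(J) = 2*J
c = I*√8105 (c = √(-8105) = I*√8105 ≈ 90.028*I)
Y(-141/(-113)) - c = 2*(-141/(-113)) - I*√8105 = 2*(-141*(-1/113)) - I*√8105 = 2*(141/113) - I*√8105 = 282/113 - I*√8105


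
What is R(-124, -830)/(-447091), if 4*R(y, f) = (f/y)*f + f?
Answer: 197955/55439284 ≈ 0.0035707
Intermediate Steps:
R(y, f) = f/4 + f**2/(4*y) (R(y, f) = ((f/y)*f + f)/4 = (f**2/y + f)/4 = (f + f**2/y)/4 = f/4 + f**2/(4*y))
R(-124, -830)/(-447091) = ((1/4)*(-830)*(-830 - 124)/(-124))/(-447091) = ((1/4)*(-830)*(-1/124)*(-954))*(-1/447091) = -197955/124*(-1/447091) = 197955/55439284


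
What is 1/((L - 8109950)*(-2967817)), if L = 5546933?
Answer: 1/7606565423889 ≈ 1.3147e-13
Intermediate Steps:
1/((L - 8109950)*(-2967817)) = 1/((5546933 - 8109950)*(-2967817)) = -1/2967817/(-2563017) = -1/2563017*(-1/2967817) = 1/7606565423889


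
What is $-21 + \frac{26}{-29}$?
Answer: $- \frac{635}{29} \approx -21.897$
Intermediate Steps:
$-21 + \frac{26}{-29} = -21 + 26 \left(- \frac{1}{29}\right) = -21 - \frac{26}{29} = - \frac{635}{29}$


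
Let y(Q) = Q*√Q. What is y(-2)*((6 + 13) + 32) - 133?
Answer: -133 - 102*I*√2 ≈ -133.0 - 144.25*I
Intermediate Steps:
y(Q) = Q^(3/2)
y(-2)*((6 + 13) + 32) - 133 = (-2)^(3/2)*((6 + 13) + 32) - 133 = (-2*I*√2)*(19 + 32) - 133 = -2*I*√2*51 - 133 = -102*I*√2 - 133 = -133 - 102*I*√2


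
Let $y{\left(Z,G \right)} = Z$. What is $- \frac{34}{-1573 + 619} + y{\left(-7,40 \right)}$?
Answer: $- \frac{3322}{477} \approx -6.9644$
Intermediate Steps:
$- \frac{34}{-1573 + 619} + y{\left(-7,40 \right)} = - \frac{34}{-1573 + 619} - 7 = - \frac{34}{-954} - 7 = \left(-34\right) \left(- \frac{1}{954}\right) - 7 = \frac{17}{477} - 7 = - \frac{3322}{477}$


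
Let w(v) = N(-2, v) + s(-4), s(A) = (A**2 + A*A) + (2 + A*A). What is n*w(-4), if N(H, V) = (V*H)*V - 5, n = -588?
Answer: -7644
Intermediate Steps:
N(H, V) = -5 + H*V**2 (N(H, V) = (H*V)*V - 5 = H*V**2 - 5 = -5 + H*V**2)
s(A) = 2 + 3*A**2 (s(A) = (A**2 + A**2) + (2 + A**2) = 2*A**2 + (2 + A**2) = 2 + 3*A**2)
w(v) = 45 - 2*v**2 (w(v) = (-5 - 2*v**2) + (2 + 3*(-4)**2) = (-5 - 2*v**2) + (2 + 3*16) = (-5 - 2*v**2) + (2 + 48) = (-5 - 2*v**2) + 50 = 45 - 2*v**2)
n*w(-4) = -588*(45 - 2*(-4)**2) = -588*(45 - 2*16) = -588*(45 - 32) = -588*13 = -7644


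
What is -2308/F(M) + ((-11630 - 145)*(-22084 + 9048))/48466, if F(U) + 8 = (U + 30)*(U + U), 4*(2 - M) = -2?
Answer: 23603720522/7487997 ≈ 3152.2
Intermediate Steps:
M = 5/2 (M = 2 - ¼*(-2) = 2 + ½ = 5/2 ≈ 2.5000)
F(U) = -8 + 2*U*(30 + U) (F(U) = -8 + (U + 30)*(U + U) = -8 + (30 + U)*(2*U) = -8 + 2*U*(30 + U))
-2308/F(M) + ((-11630 - 145)*(-22084 + 9048))/48466 = -2308/(-8 + 2*(5/2)² + 60*(5/2)) + ((-11630 - 145)*(-22084 + 9048))/48466 = -2308/(-8 + 2*(25/4) + 150) - 11775*(-13036)*(1/48466) = -2308/(-8 + 25/2 + 150) + 153498900*(1/48466) = -2308/309/2 + 76749450/24233 = -2308*2/309 + 76749450/24233 = -4616/309 + 76749450/24233 = 23603720522/7487997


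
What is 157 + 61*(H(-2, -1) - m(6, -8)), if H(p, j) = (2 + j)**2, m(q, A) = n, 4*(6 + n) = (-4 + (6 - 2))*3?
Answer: 584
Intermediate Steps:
n = -6 (n = -6 + ((-4 + (6 - 2))*3)/4 = -6 + ((-4 + 4)*3)/4 = -6 + (0*3)/4 = -6 + (1/4)*0 = -6 + 0 = -6)
m(q, A) = -6
157 + 61*(H(-2, -1) - m(6, -8)) = 157 + 61*((2 - 1)**2 - 1*(-6)) = 157 + 61*(1**2 + 6) = 157 + 61*(1 + 6) = 157 + 61*7 = 157 + 427 = 584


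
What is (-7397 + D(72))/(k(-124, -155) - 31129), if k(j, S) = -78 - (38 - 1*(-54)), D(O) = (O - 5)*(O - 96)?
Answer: 9005/31299 ≈ 0.28771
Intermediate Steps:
D(O) = (-96 + O)*(-5 + O) (D(O) = (-5 + O)*(-96 + O) = (-96 + O)*(-5 + O))
k(j, S) = -170 (k(j, S) = -78 - (38 + 54) = -78 - 1*92 = -78 - 92 = -170)
(-7397 + D(72))/(k(-124, -155) - 31129) = (-7397 + (480 + 72**2 - 101*72))/(-170 - 31129) = (-7397 + (480 + 5184 - 7272))/(-31299) = (-7397 - 1608)*(-1/31299) = -9005*(-1/31299) = 9005/31299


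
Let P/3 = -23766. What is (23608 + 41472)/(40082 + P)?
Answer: -8135/3902 ≈ -2.0848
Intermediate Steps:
P = -71298 (P = 3*(-23766) = -71298)
(23608 + 41472)/(40082 + P) = (23608 + 41472)/(40082 - 71298) = 65080/(-31216) = 65080*(-1/31216) = -8135/3902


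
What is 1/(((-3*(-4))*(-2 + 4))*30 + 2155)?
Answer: 1/2875 ≈ 0.00034783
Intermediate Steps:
1/(((-3*(-4))*(-2 + 4))*30 + 2155) = 1/((12*2)*30 + 2155) = 1/(24*30 + 2155) = 1/(720 + 2155) = 1/2875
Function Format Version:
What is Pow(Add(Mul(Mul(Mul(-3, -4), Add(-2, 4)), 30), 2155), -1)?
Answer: Rational(1, 2875) ≈ 0.00034783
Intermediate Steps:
Pow(Add(Mul(Mul(Mul(-3, -4), Add(-2, 4)), 30), 2155), -1) = Pow(Add(Mul(Mul(12, 2), 30), 2155), -1) = Pow(Add(Mul(24, 30), 2155), -1) = Pow(Add(720, 2155), -1) = Pow(2875, -1) = Rational(1, 2875)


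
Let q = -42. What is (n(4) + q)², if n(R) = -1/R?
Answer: 28561/16 ≈ 1785.1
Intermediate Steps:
(n(4) + q)² = (-1/4 - 42)² = (-1*¼ - 42)² = (-¼ - 42)² = (-169/4)² = 28561/16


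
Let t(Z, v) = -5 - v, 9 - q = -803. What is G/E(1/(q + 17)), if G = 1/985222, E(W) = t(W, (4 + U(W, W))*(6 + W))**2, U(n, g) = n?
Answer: 472300192081/391660236990101564800 ≈ 1.2059e-9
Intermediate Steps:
q = 812 (q = 9 - 1*(-803) = 9 + 803 = 812)
E(W) = (-5 - (4 + W)*(6 + W))**2
G = 1/985222 ≈ 1.0150e-6
G/E(1/(q + 17)) = 1/(985222*((29 + (1/(812 + 17))**2 + 10/(812 + 17))**2)) = 1/(985222*((29 + (1/829)**2 + 10/829)**2)) = 1/(985222*((29 + (1/829)**2 + 10*(1/829))**2)) = 1/(985222*((29 + 1/687241 + 10/829)**2)) = 1/(985222*((19938280/687241)**2)) = 1/(985222*(397535009358400/472300192081)) = (1/985222)*(472300192081/397535009358400) = 472300192081/391660236990101564800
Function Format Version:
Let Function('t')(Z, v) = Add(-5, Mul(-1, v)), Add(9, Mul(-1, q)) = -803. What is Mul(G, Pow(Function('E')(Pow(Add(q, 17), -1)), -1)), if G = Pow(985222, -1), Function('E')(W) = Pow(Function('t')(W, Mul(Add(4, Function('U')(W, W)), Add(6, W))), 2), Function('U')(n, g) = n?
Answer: Rational(472300192081, 391660236990101564800) ≈ 1.2059e-9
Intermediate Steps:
q = 812 (q = Add(9, Mul(-1, -803)) = Add(9, 803) = 812)
Function('E')(W) = Pow(Add(-5, Mul(-1, Add(4, W), Add(6, W))), 2) (Function('E')(W) = Pow(Add(-5, Mul(-1, Mul(Add(4, W), Add(6, W)))), 2) = Pow(Add(-5, Mul(-1, Add(4, W), Add(6, W))), 2))
G = Rational(1, 985222) ≈ 1.0150e-6
Mul(G, Pow(Function('E')(Pow(Add(q, 17), -1)), -1)) = Mul(Rational(1, 985222), Pow(Pow(Add(29, Pow(Pow(Add(812, 17), -1), 2), Mul(10, Pow(Add(812, 17), -1))), 2), -1)) = Mul(Rational(1, 985222), Pow(Pow(Add(29, Pow(Pow(829, -1), 2), Mul(10, Pow(829, -1))), 2), -1)) = Mul(Rational(1, 985222), Pow(Pow(Add(29, Pow(Rational(1, 829), 2), Mul(10, Rational(1, 829))), 2), -1)) = Mul(Rational(1, 985222), Pow(Pow(Add(29, Rational(1, 687241), Rational(10, 829)), 2), -1)) = Mul(Rational(1, 985222), Pow(Pow(Rational(19938280, 687241), 2), -1)) = Mul(Rational(1, 985222), Pow(Rational(397535009358400, 472300192081), -1)) = Mul(Rational(1, 985222), Rational(472300192081, 397535009358400)) = Rational(472300192081, 391660236990101564800)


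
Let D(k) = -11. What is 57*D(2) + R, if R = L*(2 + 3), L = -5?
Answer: -652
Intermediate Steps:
R = -25 (R = -5*(2 + 3) = -5*5 = -25)
57*D(2) + R = 57*(-11) - 25 = -627 - 25 = -652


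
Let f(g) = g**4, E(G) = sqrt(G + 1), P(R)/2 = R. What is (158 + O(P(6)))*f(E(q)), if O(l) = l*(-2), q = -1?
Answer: 0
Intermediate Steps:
P(R) = 2*R
E(G) = sqrt(1 + G)
O(l) = -2*l
(158 + O(P(6)))*f(E(q)) = (158 - 4*6)*(sqrt(1 - 1))**4 = (158 - 2*12)*(sqrt(0))**4 = (158 - 24)*0**4 = 134*0 = 0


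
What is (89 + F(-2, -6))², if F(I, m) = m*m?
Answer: 15625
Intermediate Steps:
F(I, m) = m²
(89 + F(-2, -6))² = (89 + (-6)²)² = (89 + 36)² = 125² = 15625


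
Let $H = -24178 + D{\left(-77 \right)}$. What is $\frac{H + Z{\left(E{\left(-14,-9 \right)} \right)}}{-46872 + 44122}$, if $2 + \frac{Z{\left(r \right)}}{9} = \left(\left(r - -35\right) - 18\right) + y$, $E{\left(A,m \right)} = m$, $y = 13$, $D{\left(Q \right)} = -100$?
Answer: $\frac{24107}{2750} \approx 8.7662$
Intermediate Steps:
$Z{\left(r \right)} = 252 + 9 r$ ($Z{\left(r \right)} = -18 + 9 \left(\left(\left(r - -35\right) - 18\right) + 13\right) = -18 + 9 \left(\left(\left(r + 35\right) - 18\right) + 13\right) = -18 + 9 \left(\left(\left(35 + r\right) - 18\right) + 13\right) = -18 + 9 \left(\left(17 + r\right) + 13\right) = -18 + 9 \left(30 + r\right) = -18 + \left(270 + 9 r\right) = 252 + 9 r$)
$H = -24278$ ($H = -24178 - 100 = -24278$)
$\frac{H + Z{\left(E{\left(-14,-9 \right)} \right)}}{-46872 + 44122} = \frac{-24278 + \left(252 + 9 \left(-9\right)\right)}{-46872 + 44122} = \frac{-24278 + \left(252 - 81\right)}{-2750} = \left(-24278 + 171\right) \left(- \frac{1}{2750}\right) = \left(-24107\right) \left(- \frac{1}{2750}\right) = \frac{24107}{2750}$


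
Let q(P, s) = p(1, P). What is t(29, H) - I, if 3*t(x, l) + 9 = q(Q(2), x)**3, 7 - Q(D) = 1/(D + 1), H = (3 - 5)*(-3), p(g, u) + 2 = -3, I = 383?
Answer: -1283/3 ≈ -427.67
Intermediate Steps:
p(g, u) = -5 (p(g, u) = -2 - 3 = -5)
H = 6 (H = -2*(-3) = 6)
Q(D) = 7 - 1/(1 + D) (Q(D) = 7 - 1/(D + 1) = 7 - 1/(1 + D))
q(P, s) = -5
t(x, l) = -134/3 (t(x, l) = -3 + (1/3)*(-5)**3 = -3 + (1/3)*(-125) = -3 - 125/3 = -134/3)
t(29, H) - I = -134/3 - 1*383 = -134/3 - 383 = -1283/3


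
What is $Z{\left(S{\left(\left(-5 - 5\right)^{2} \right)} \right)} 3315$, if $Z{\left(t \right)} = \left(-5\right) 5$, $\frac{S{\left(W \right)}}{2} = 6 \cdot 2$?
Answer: $-82875$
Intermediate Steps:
$S{\left(W \right)} = 24$ ($S{\left(W \right)} = 2 \cdot 6 \cdot 2 = 2 \cdot 12 = 24$)
$Z{\left(t \right)} = -25$
$Z{\left(S{\left(\left(-5 - 5\right)^{2} \right)} \right)} 3315 = \left(-25\right) 3315 = -82875$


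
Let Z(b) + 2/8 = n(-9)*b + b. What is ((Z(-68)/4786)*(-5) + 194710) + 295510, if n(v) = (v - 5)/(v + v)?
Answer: 84462966925/172296 ≈ 4.9022e+5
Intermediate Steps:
n(v) = (-5 + v)/(2*v) (n(v) = (-5 + v)/((2*v)) = (-5 + v)*(1/(2*v)) = (-5 + v)/(2*v))
Z(b) = -¼ + 16*b/9 (Z(b) = -¼ + (((½)*(-5 - 9)/(-9))*b + b) = -¼ + (((½)*(-⅑)*(-14))*b + b) = -¼ + (7*b/9 + b) = -¼ + 16*b/9)
((Z(-68)/4786)*(-5) + 194710) + 295510 = (((-¼ + (16/9)*(-68))/4786)*(-5) + 194710) + 295510 = (((-¼ - 1088/9)*(1/4786))*(-5) + 194710) + 295510 = (-4361/36*1/4786*(-5) + 194710) + 295510 = (-4361/172296*(-5) + 194710) + 295510 = (21805/172296 + 194710) + 295510 = 33547775965/172296 + 295510 = 84462966925/172296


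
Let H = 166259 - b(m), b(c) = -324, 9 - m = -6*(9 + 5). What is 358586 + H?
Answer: 525169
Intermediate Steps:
m = 93 (m = 9 - (-6)*(9 + 5) = 9 - (-6)*14 = 9 - 1*(-84) = 9 + 84 = 93)
H = 166583 (H = 166259 - 1*(-324) = 166259 + 324 = 166583)
358586 + H = 358586 + 166583 = 525169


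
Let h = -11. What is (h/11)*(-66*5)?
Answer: 330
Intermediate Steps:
(h/11)*(-66*5) = (-11/11)*(-66*5) = -11*1/11*(-330) = -1*(-330) = 330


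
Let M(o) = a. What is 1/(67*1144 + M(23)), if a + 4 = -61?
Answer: 1/76583 ≈ 1.3058e-5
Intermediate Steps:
a = -65 (a = -4 - 61 = -65)
M(o) = -65
1/(67*1144 + M(23)) = 1/(67*1144 - 65) = 1/(76648 - 65) = 1/76583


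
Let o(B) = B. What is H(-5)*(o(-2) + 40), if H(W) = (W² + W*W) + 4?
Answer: 2052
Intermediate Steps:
H(W) = 4 + 2*W² (H(W) = (W² + W²) + 4 = 2*W² + 4 = 4 + 2*W²)
H(-5)*(o(-2) + 40) = (4 + 2*(-5)²)*(-2 + 40) = (4 + 2*25)*38 = (4 + 50)*38 = 54*38 = 2052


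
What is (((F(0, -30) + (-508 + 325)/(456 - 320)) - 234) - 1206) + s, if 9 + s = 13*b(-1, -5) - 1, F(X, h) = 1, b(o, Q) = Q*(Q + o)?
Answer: -144207/136 ≈ -1060.3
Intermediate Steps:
s = 380 (s = -9 + (13*(-5*(-5 - 1)) - 1) = -9 + (13*(-5*(-6)) - 1) = -9 + (13*30 - 1) = -9 + (390 - 1) = -9 + 389 = 380)
(((F(0, -30) + (-508 + 325)/(456 - 320)) - 234) - 1206) + s = (((1 + (-508 + 325)/(456 - 320)) - 234) - 1206) + 380 = (((1 - 183/136) - 234) - 1206) + 380 = ((-47/136 - 234) - 1206) + 380 = (-31871/136 - 1206) + 380 = -195887/136 + 380 = -144207/136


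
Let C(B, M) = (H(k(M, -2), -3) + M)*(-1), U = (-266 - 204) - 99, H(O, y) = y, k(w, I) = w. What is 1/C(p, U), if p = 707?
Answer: 1/572 ≈ 0.0017483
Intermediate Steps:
U = -569 (U = -470 - 99 = -569)
C(B, M) = 3 - M (C(B, M) = (-3 + M)*(-1) = 3 - M)
1/C(p, U) = 1/(3 - 1*(-569)) = 1/(3 + 569) = 1/572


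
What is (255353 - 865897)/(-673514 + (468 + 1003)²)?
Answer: -610544/1490327 ≈ -0.40967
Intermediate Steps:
(255353 - 865897)/(-673514 + (468 + 1003)²) = -610544/(-673514 + 1471²) = -610544/(-673514 + 2163841) = -610544/1490327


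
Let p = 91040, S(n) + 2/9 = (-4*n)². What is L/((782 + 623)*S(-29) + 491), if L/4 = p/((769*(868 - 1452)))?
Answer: -409680/9551863747873 ≈ -4.2890e-8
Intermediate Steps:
S(n) = -2/9 + 16*n² (S(n) = -2/9 + (-4*n)² = -2/9 + 16*n²)
L = -45520/56137 (L = 4*(91040/((769*(868 - 1452)))) = 4*(91040/((769*(-584)))) = 4*(91040/(-449096)) = 4*(91040*(-1/449096)) = 4*(-11380/56137) = -45520/56137 ≈ -0.81087)
L/((782 + 623)*S(-29) + 491) = -45520/(56137*((782 + 623)*(-2/9 + 16*(-29)²) + 491)) = -45520/(56137*(1405*(-2/9 + 16*841) + 491)) = -45520/(56137*(1405*(-2/9 + 13456) + 491)) = -45520/(56137*(1405*(121102/9) + 491)) = -45520/(56137*(170148310/9 + 491)) = -45520/(56137*170152729/9) = -45520/56137*9/170152729 = -409680/9551863747873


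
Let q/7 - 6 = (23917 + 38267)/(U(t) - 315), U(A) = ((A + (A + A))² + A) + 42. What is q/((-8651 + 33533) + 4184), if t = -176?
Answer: 6062679/4045042555 ≈ 0.0014988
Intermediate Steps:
U(A) = 42 + A + 9*A² (U(A) = ((A + 2*A)² + A) + 42 = ((3*A)² + A) + 42 = (9*A² + A) + 42 = (A + 9*A²) + 42 = 42 + A + 9*A²)
q = 12125358/278335 (q = 42 + 7*((23917 + 38267)/((42 - 176 + 9*(-176)²) - 315)) = 42 + 7*(62184/((42 - 176 + 9*30976) - 315)) = 42 + 7*(62184/((42 - 176 + 278784) - 315)) = 42 + 7*(62184/(278650 - 315)) = 42 + 7*(62184/278335) = 42 + 435288/278335 = 12125358/278335 ≈ 43.564)
q/((-8651 + 33533) + 4184) = 12125358/(278335*((-8651 + 33533) + 4184)) = 12125358/(278335*(24882 + 4184)) = (12125358/278335)/29066 = (12125358/278335)*(1/29066) = 6062679/4045042555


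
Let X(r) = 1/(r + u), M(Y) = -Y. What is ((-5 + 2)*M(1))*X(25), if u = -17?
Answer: 3/8 ≈ 0.37500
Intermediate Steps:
X(r) = 1/(-17 + r) (X(r) = 1/(r - 17) = 1/(-17 + r))
((-5 + 2)*M(1))*X(25) = ((-5 + 2)*(-1*1))/(-17 + 25) = -3*(-1)/8 = 3*(⅛) = 3/8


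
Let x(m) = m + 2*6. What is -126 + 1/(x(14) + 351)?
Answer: -47501/377 ≈ -126.00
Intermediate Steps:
x(m) = 12 + m (x(m) = m + 12 = 12 + m)
-126 + 1/(x(14) + 351) = -126 + 1/((12 + 14) + 351) = -126 + 1/(26 + 351) = -126 + 1/377 = -47501/377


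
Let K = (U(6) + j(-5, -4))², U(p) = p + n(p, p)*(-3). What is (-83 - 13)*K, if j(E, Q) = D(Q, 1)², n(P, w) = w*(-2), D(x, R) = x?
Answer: -322944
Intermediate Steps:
n(P, w) = -2*w
j(E, Q) = Q²
U(p) = 7*p (U(p) = p - 2*p*(-3) = p + 6*p = 7*p)
K = 3364 (K = (7*6 + (-4)²)² = (42 + 16)² = 58² = 3364)
(-83 - 13)*K = (-83 - 13)*3364 = -96*3364 = -322944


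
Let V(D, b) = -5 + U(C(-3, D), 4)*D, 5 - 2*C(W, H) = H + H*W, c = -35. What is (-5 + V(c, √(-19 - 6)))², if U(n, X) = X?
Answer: 22500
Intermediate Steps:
C(W, H) = 5/2 - H/2 - H*W/2 (C(W, H) = 5/2 - (H + H*W)/2 = 5/2 + (-H/2 - H*W/2) = 5/2 - H/2 - H*W/2)
V(D, b) = -5 + 4*D
(-5 + V(c, √(-19 - 6)))² = (-5 + (-5 + 4*(-35)))² = (-5 + (-5 - 140))² = (-5 - 145)² = (-150)² = 22500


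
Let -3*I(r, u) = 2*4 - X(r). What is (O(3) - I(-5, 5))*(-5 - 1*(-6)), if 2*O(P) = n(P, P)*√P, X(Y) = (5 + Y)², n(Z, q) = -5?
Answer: 8/3 - 5*√3/2 ≈ -1.6635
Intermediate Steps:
I(r, u) = -8/3 + (5 + r)²/3 (I(r, u) = -(2*4 - (5 + r)²)/3 = -(8 - (5 + r)²)/3 = -8/3 + (5 + r)²/3)
O(P) = -5*√P/2 (O(P) = (-5*√P)/2 = -5*√P/2)
(O(3) - I(-5, 5))*(-5 - 1*(-6)) = (-5*√3/2 - (-8/3 + (5 - 5)²/3))*(-5 - 1*(-6)) = (-5*√3/2 - (-8/3 + (⅓)*0²))*(-5 + 6) = (-5*√3/2 - (-8/3 + (⅓)*0))*1 = (-5*√3/2 - (-8/3 + 0))*1 = (-5*√3/2 - 1*(-8/3))*1 = (-5*√3/2 + 8/3)*1 = (8/3 - 5*√3/2)*1 = 8/3 - 5*√3/2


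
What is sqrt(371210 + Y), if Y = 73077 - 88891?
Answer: 2*sqrt(88849) ≈ 596.15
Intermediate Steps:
Y = -15814
sqrt(371210 + Y) = sqrt(371210 - 15814) = sqrt(355396) = 2*sqrt(88849)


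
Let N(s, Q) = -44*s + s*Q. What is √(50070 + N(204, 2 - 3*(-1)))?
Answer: √42114 ≈ 205.22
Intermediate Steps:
N(s, Q) = -44*s + Q*s
√(50070 + N(204, 2 - 3*(-1))) = √(50070 + 204*(-44 + (2 - 3*(-1)))) = √(50070 + 204*(-44 + (2 + 3))) = √(50070 + 204*(-44 + 5)) = √(50070 + 204*(-39)) = √(50070 - 7956) = √42114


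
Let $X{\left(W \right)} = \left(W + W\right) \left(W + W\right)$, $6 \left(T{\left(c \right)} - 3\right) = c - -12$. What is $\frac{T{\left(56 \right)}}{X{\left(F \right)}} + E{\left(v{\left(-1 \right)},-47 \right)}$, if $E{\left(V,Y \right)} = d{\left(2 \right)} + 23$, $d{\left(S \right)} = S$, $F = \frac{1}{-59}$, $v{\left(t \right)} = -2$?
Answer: $\frac{149983}{12} \approx 12499.0$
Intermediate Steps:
$F = - \frac{1}{59} \approx -0.016949$
$T{\left(c \right)} = 5 + \frac{c}{6}$ ($T{\left(c \right)} = 3 + \frac{c - -12}{6} = 3 + \frac{c + 12}{6} = 3 + \frac{12 + c}{6} = 3 + \left(2 + \frac{c}{6}\right) = 5 + \frac{c}{6}$)
$X{\left(W \right)} = 4 W^{2}$ ($X{\left(W \right)} = 2 W 2 W = 4 W^{2}$)
$E{\left(V,Y \right)} = 25$ ($E{\left(V,Y \right)} = 2 + 23 = 25$)
$\frac{T{\left(56 \right)}}{X{\left(F \right)}} + E{\left(v{\left(-1 \right)},-47 \right)} = \frac{5 + \frac{1}{6} \cdot 56}{4 \left(- \frac{1}{59}\right)^{2}} + 25 = \frac{5 + \frac{28}{3}}{4 \cdot \frac{1}{3481}} + 25 = \frac{43}{3 \cdot \frac{4}{3481}} + 25 = \frac{43}{3} \cdot \frac{3481}{4} + 25 = \frac{149683}{12} + 25 = \frac{149983}{12}$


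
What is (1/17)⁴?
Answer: 1/83521 ≈ 1.1973e-5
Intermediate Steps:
(1/17)⁴ = 1/83521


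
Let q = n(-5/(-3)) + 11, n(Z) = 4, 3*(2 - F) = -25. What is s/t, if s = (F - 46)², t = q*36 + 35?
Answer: 11449/5175 ≈ 2.2124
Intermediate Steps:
F = 31/3 (F = 2 - ⅓*(-25) = 2 + 25/3 = 31/3 ≈ 10.333)
q = 15 (q = 4 + 11 = 15)
t = 575 (t = 15*36 + 35 = 540 + 35 = 575)
s = 11449/9 (s = (31/3 - 46)² = (-107/3)² = 11449/9 ≈ 1272.1)
s/t = (11449/9)/575 = (11449/9)*(1/575) = 11449/5175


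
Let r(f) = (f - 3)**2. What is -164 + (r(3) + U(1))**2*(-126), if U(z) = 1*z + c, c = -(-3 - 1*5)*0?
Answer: -290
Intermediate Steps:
r(f) = (-3 + f)**2
c = 0 (c = -(-3 - 5)*0 = -1*(-8)*0 = 8*0 = 0)
U(z) = z (U(z) = 1*z + 0 = z + 0 = z)
-164 + (r(3) + U(1))**2*(-126) = -164 + ((-3 + 3)**2 + 1)**2*(-126) = -164 + (0**2 + 1)**2*(-126) = -164 + (0 + 1)**2*(-126) = -164 + 1**2*(-126) = -164 + 1*(-126) = -164 - 126 = -290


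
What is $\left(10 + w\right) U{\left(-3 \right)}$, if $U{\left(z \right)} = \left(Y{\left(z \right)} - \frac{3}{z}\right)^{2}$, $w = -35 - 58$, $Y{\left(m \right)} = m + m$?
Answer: $-2075$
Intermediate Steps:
$Y{\left(m \right)} = 2 m$
$w = -93$ ($w = -35 - 58 = -93$)
$U{\left(z \right)} = \left(- \frac{3}{z} + 2 z\right)^{2}$ ($U{\left(z \right)} = \left(2 z - \frac{3}{z}\right)^{2} = \left(- \frac{3}{z} + 2 z\right)^{2}$)
$\left(10 + w\right) U{\left(-3 \right)} = \left(10 - 93\right) \frac{\left(-3 + 2 \left(-3\right)^{2}\right)^{2}}{9} = - 83 \frac{\left(-3 + 2 \cdot 9\right)^{2}}{9} = - 83 \frac{\left(-3 + 18\right)^{2}}{9} = - 83 \frac{15^{2}}{9} = - 83 \cdot \frac{1}{9} \cdot 225 = \left(-83\right) 25 = -2075$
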